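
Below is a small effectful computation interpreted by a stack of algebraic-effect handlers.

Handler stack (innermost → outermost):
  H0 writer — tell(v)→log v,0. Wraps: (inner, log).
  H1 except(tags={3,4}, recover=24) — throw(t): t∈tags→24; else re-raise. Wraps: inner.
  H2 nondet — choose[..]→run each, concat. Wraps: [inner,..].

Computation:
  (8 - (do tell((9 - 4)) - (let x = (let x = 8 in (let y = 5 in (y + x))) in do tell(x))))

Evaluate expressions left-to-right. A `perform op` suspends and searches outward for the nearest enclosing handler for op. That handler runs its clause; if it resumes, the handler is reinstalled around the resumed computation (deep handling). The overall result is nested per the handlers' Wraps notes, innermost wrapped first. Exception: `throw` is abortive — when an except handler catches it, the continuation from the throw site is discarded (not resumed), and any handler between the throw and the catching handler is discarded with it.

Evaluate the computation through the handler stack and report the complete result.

Evaluation trace:
tell(5) @ H0 ⇒ log+=5
tell(13) @ H0 ⇒ log+=13
H0 returns (8, (5, 13))
H1 returns (8, (5, 13))
H2 returns [(8, (5, 13))]
= [(8, (5, 13))]

Answer: [(8, (5, 13))]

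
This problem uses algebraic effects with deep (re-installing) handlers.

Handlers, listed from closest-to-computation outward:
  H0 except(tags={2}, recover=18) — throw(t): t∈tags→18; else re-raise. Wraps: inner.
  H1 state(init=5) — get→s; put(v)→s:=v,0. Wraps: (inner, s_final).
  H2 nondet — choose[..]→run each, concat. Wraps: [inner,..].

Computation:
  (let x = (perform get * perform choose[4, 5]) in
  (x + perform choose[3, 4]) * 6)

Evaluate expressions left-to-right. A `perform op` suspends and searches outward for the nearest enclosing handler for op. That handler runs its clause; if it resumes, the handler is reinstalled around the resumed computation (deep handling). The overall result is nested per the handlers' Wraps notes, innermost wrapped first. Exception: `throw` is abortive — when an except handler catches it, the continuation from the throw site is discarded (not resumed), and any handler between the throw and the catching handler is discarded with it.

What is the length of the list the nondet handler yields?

Working:
get @ H1 ⇒ 5
choose[4, 5] @ H2
  branch[0] choose=4:
    choose[3, 4] @ H2
      branch[0] choose=3:
        H0 returns 138
        H1 returns (138, 5)
        H2 returns [(138, 5)]
      branch[1] choose=4:
        H0 returns 144
        H1 returns (144, 5)
        H2 returns [(144, 5)]
  branch[1] choose=5:
    choose[3, 4] @ H2
      branch[0] choose=3:
        H0 returns 168
        H1 returns (168, 5)
        H2 returns [(168, 5)]
      branch[1] choose=4:
        H0 returns 174
        H1 returns (174, 5)
        H2 returns [(174, 5)]
= [(138, 5), (144, 5), (168, 5), (174, 5)]

Answer: 4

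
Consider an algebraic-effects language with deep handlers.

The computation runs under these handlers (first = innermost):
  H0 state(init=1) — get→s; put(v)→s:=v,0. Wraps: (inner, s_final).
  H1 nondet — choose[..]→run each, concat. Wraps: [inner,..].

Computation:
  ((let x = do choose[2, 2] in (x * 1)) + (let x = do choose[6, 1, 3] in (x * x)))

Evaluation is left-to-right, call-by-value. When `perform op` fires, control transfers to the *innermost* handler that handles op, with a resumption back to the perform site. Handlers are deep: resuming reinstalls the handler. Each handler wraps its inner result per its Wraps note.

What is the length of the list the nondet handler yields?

Step-by-step:
choose[2, 2] @ H1
  branch[0] choose=2:
    choose[6, 1, 3] @ H1
      branch[0] choose=6:
        H0 returns (38, 1)
        H1 returns [(38, 1)]
      branch[1] choose=1:
        H0 returns (3, 1)
        H1 returns [(3, 1)]
      branch[2] choose=3:
        H0 returns (11, 1)
        H1 returns [(11, 1)]
  branch[1] choose=2:
    choose[6, 1, 3] @ H1
      branch[0] choose=6:
        H0 returns (38, 1)
        H1 returns [(38, 1)]
      branch[1] choose=1:
        H0 returns (3, 1)
        H1 returns [(3, 1)]
      branch[2] choose=3:
        H0 returns (11, 1)
        H1 returns [(11, 1)]
= [(38, 1), (3, 1), (11, 1), (38, 1), (3, 1), (11, 1)]

Answer: 6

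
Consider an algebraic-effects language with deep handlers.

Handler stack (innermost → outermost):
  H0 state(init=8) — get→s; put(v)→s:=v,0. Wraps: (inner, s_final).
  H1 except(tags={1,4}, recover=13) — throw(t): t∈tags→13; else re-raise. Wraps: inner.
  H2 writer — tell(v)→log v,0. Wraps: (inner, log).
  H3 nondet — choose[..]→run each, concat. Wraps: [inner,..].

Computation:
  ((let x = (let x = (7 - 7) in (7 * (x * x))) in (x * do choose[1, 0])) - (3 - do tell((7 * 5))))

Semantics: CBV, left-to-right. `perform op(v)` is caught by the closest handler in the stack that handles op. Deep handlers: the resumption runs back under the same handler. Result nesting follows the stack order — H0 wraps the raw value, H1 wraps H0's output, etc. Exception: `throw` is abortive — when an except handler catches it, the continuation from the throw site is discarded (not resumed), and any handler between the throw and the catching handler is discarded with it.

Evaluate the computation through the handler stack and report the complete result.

Answer: [((-3, 8), (35)), ((-3, 8), (35))]

Evaluation trace:
choose[1, 0] @ H3
  branch[0] choose=1:
    tell(35) @ H2 ⇒ log+=35
    H0 returns (-3, 8)
    H1 returns (-3, 8)
    H2 returns ((-3, 8), (35))
    H3 returns [((-3, 8), (35))]
  branch[1] choose=0:
    tell(35) @ H2 ⇒ log+=35
    H0 returns (-3, 8)
    H1 returns (-3, 8)
    H2 returns ((-3, 8), (35))
    H3 returns [((-3, 8), (35))]
= [((-3, 8), (35)), ((-3, 8), (35))]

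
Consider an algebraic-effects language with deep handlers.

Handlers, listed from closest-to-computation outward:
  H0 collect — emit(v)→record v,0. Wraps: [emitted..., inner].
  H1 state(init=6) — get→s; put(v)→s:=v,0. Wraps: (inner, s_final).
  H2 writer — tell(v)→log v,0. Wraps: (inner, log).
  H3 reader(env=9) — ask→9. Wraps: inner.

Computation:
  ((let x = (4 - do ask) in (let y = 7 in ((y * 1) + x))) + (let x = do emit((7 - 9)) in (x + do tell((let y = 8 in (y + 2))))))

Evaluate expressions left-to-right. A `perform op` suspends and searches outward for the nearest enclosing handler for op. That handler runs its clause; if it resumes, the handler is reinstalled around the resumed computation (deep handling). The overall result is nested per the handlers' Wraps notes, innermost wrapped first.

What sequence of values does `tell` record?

Answer: (10)

Step-by-step:
ask @ H3 ⇒ 9
emit(-2) @ H0 ⇒ out+=-2
tell(10) @ H2 ⇒ log+=10
H0 returns [-2, 2]
H1 returns ([-2, 2], 6)
H2 returns (([-2, 2], 6), (10))
H3 returns (([-2, 2], 6), (10))
= (([-2, 2], 6), (10))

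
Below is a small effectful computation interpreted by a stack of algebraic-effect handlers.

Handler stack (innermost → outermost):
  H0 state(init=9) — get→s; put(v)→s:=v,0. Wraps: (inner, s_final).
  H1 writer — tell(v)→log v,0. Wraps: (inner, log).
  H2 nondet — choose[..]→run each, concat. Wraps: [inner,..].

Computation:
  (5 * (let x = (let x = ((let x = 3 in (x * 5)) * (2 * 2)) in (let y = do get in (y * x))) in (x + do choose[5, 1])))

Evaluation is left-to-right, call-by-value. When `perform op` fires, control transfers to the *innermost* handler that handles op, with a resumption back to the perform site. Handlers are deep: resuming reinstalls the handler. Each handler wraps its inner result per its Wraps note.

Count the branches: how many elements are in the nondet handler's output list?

Step-by-step:
get @ H0 ⇒ 9
choose[5, 1] @ H2
  branch[0] choose=5:
    H0 returns (2725, 9)
    H1 returns ((2725, 9), ())
    H2 returns [((2725, 9), ())]
  branch[1] choose=1:
    H0 returns (2705, 9)
    H1 returns ((2705, 9), ())
    H2 returns [((2705, 9), ())]
= [((2725, 9), ()), ((2705, 9), ())]

Answer: 2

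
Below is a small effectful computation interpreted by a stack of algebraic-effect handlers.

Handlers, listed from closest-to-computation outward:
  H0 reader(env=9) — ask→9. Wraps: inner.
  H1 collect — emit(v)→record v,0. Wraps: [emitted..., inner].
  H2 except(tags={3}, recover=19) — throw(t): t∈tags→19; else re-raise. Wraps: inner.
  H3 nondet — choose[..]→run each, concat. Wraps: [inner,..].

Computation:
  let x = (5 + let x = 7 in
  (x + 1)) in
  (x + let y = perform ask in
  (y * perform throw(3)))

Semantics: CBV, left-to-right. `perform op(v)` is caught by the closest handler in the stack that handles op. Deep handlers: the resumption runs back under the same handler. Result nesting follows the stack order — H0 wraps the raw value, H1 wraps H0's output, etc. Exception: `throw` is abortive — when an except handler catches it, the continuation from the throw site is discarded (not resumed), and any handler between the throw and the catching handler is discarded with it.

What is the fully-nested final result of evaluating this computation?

Working:
ask @ H0 ⇒ 9
throw(3) @ H2 caught ⇒ 19
H3 returns [19]
= [19]

Answer: [19]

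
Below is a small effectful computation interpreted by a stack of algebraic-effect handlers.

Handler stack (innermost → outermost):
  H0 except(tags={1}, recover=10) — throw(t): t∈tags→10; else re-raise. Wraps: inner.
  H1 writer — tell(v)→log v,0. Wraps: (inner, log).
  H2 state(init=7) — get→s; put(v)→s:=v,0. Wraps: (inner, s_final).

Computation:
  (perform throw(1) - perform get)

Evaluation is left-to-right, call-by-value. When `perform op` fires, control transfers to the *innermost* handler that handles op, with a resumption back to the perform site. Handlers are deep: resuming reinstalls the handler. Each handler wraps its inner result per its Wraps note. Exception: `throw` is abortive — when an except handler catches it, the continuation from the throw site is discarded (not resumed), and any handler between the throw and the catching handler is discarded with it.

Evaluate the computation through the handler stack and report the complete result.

Answer: ((10, ()), 7)

Step-by-step:
throw(1) @ H0 caught ⇒ 10
H1 returns (10, ())
H2 returns ((10, ()), 7)
= ((10, ()), 7)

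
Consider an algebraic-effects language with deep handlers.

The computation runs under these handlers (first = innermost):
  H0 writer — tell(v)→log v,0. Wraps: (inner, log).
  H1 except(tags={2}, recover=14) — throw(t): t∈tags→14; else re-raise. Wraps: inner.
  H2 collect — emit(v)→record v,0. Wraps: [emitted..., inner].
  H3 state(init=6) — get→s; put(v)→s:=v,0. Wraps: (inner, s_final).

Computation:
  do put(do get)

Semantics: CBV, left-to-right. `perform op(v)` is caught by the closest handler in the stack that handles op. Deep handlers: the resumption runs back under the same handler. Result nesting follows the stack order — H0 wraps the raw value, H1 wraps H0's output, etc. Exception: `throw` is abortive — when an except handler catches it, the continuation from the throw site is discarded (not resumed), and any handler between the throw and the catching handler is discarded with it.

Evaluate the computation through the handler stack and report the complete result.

Answer: ([(0, ())], 6)

Evaluation trace:
get @ H3 ⇒ 6
put(6) @ H3 ⇒ s:=6
H0 returns (0, ())
H1 returns (0, ())
H2 returns [(0, ())]
H3 returns ([(0, ())], 6)
= ([(0, ())], 6)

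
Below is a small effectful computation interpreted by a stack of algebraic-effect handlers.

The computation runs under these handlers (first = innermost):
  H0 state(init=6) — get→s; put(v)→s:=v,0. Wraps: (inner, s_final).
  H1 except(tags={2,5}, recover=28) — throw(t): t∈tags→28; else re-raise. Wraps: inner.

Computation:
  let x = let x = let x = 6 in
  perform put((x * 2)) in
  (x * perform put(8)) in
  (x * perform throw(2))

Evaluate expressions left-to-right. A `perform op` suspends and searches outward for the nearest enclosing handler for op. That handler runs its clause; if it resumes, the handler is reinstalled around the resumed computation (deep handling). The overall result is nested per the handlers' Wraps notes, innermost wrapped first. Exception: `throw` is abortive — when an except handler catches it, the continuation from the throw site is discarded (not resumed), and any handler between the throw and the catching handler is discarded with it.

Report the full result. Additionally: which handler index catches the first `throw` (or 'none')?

Answer: 28 ; first throw caught by: H1

Step-by-step:
put(12) @ H0 ⇒ s:=12
put(8) @ H0 ⇒ s:=8
throw(2) @ H1 caught ⇒ 28
= 28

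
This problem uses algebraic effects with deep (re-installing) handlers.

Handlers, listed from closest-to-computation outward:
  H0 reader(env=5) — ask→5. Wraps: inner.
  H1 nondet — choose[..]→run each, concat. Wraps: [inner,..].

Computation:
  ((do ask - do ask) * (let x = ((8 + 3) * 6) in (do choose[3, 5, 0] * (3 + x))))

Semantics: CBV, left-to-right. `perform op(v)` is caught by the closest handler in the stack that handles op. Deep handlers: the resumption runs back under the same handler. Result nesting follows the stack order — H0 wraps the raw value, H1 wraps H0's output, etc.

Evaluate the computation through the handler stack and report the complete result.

Answer: [0, 0, 0]

Evaluation trace:
ask @ H0 ⇒ 5
ask @ H0 ⇒ 5
choose[3, 5, 0] @ H1
  branch[0] choose=3:
    H0 returns 0
    H1 returns [0]
  branch[1] choose=5:
    H0 returns 0
    H1 returns [0]
  branch[2] choose=0:
    H0 returns 0
    H1 returns [0]
= [0, 0, 0]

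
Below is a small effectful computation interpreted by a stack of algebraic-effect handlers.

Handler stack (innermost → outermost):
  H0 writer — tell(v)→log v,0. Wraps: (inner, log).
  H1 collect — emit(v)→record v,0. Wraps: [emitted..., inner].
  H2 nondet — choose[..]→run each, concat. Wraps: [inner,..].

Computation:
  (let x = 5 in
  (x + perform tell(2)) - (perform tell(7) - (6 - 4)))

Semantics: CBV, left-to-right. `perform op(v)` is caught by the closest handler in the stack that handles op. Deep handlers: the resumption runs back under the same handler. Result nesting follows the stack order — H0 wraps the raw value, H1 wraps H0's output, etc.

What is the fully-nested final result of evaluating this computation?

Evaluation trace:
tell(2) @ H0 ⇒ log+=2
tell(7) @ H0 ⇒ log+=7
H0 returns (7, (2, 7))
H1 returns [(7, (2, 7))]
H2 returns [[(7, (2, 7))]]
= [[(7, (2, 7))]]

Answer: [[(7, (2, 7))]]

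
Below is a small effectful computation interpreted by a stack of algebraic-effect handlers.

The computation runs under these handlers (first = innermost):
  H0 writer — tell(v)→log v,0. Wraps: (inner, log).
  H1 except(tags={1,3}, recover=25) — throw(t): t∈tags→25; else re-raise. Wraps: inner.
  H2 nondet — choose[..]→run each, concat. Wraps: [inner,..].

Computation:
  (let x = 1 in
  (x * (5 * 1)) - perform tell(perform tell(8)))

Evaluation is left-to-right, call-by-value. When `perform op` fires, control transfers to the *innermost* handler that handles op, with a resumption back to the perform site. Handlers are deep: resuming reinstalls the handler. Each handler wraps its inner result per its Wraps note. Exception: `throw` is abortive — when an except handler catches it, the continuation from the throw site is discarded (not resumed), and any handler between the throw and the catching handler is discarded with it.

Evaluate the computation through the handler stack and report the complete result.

Answer: [(5, (8, 0))]

Working:
tell(8) @ H0 ⇒ log+=8
tell(0) @ H0 ⇒ log+=0
H0 returns (5, (8, 0))
H1 returns (5, (8, 0))
H2 returns [(5, (8, 0))]
= [(5, (8, 0))]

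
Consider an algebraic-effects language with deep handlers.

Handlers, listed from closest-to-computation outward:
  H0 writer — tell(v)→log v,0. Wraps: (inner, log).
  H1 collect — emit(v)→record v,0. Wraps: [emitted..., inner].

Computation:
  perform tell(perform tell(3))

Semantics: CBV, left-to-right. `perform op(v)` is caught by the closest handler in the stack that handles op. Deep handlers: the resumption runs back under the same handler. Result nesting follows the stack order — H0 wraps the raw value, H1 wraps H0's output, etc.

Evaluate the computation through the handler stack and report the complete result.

Answer: [(0, (3, 0))]

Step-by-step:
tell(3) @ H0 ⇒ log+=3
tell(0) @ H0 ⇒ log+=0
H0 returns (0, (3, 0))
H1 returns [(0, (3, 0))]
= [(0, (3, 0))]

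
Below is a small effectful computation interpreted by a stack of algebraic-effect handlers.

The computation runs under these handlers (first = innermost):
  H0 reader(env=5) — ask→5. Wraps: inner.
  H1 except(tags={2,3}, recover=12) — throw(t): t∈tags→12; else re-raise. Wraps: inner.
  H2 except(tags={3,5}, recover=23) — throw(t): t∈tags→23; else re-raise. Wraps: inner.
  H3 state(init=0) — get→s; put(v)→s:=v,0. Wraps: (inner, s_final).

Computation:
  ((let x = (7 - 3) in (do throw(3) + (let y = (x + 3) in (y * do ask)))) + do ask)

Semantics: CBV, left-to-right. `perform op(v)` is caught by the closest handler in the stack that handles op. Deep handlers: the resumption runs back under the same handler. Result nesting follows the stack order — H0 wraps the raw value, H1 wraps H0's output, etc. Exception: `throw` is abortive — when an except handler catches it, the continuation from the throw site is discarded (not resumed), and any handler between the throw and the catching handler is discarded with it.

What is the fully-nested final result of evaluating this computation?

Answer: (12, 0)

Working:
throw(3) @ H1 caught ⇒ 12
H2 returns 12
H3 returns (12, 0)
= (12, 0)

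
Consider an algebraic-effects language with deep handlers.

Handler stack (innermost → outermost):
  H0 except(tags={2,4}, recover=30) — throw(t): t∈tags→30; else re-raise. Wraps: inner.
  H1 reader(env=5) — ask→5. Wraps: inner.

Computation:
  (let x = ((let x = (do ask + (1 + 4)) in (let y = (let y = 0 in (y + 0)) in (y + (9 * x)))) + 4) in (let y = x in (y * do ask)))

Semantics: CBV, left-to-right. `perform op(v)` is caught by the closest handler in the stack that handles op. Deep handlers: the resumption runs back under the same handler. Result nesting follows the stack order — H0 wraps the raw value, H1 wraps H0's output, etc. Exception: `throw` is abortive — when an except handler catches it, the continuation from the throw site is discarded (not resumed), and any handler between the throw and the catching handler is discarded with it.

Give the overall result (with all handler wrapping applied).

Answer: 470

Evaluation trace:
ask @ H1 ⇒ 5
ask @ H1 ⇒ 5
H0 returns 470
H1 returns 470
= 470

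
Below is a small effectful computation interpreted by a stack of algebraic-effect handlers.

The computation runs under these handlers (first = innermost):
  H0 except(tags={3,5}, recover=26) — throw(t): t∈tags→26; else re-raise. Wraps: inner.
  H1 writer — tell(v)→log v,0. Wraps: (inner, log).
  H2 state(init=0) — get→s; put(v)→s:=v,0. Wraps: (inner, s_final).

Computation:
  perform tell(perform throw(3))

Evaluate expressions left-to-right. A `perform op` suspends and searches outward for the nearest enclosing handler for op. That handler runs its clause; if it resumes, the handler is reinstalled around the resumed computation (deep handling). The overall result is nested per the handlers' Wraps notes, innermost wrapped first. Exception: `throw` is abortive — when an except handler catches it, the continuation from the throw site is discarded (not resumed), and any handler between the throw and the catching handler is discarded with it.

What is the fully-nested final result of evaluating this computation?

Step-by-step:
throw(3) @ H0 caught ⇒ 26
H1 returns (26, ())
H2 returns ((26, ()), 0)
= ((26, ()), 0)

Answer: ((26, ()), 0)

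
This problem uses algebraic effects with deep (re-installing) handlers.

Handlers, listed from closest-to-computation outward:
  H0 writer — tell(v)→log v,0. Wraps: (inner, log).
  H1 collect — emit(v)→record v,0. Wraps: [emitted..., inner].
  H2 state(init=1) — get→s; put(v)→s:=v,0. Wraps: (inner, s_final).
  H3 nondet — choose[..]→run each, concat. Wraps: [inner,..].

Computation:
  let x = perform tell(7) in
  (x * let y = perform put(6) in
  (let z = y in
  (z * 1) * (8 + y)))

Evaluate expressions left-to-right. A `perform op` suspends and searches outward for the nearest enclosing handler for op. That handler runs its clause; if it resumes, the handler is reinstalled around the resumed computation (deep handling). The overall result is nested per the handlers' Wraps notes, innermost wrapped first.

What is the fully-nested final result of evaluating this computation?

Answer: [([(0, (7))], 6)]

Step-by-step:
tell(7) @ H0 ⇒ log+=7
put(6) @ H2 ⇒ s:=6
H0 returns (0, (7))
H1 returns [(0, (7))]
H2 returns ([(0, (7))], 6)
H3 returns [([(0, (7))], 6)]
= [([(0, (7))], 6)]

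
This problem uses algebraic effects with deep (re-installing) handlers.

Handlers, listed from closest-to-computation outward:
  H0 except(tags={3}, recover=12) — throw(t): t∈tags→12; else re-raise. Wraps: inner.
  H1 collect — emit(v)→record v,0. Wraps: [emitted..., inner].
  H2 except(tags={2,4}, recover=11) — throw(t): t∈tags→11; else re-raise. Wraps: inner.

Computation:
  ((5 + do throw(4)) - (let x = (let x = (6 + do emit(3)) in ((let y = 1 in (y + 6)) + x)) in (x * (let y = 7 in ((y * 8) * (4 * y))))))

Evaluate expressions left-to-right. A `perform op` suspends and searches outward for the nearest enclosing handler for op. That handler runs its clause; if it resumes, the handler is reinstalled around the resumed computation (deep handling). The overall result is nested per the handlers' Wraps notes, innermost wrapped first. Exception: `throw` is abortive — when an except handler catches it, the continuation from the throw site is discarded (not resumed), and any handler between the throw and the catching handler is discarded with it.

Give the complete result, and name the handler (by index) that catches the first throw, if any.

Answer: 11 ; first throw caught by: H2

Working:
throw(4) @ H0 re-raised
throw(4) @ H2 caught ⇒ 11
= 11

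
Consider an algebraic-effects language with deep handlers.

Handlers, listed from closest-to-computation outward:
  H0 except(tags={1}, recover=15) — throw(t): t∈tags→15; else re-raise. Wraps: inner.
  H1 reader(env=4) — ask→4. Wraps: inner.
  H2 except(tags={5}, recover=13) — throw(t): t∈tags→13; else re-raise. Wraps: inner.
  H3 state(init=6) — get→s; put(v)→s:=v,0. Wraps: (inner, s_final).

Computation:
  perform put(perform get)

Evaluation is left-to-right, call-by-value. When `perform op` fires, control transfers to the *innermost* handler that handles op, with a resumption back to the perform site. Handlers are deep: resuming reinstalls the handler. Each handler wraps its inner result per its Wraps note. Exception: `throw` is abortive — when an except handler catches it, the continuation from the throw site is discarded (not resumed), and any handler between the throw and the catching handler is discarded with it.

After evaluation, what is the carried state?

Working:
get @ H3 ⇒ 6
put(6) @ H3 ⇒ s:=6
H0 returns 0
H1 returns 0
H2 returns 0
H3 returns (0, 6)
= (0, 6)

Answer: 6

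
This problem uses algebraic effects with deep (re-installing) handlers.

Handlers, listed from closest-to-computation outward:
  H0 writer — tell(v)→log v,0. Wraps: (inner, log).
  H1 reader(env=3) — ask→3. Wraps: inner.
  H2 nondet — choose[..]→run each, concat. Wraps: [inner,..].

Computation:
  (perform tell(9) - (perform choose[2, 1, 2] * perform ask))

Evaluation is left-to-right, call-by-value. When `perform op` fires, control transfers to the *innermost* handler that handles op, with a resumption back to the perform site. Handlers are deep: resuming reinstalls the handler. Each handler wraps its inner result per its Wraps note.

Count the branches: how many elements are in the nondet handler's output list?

Working:
tell(9) @ H0 ⇒ log+=9
choose[2, 1, 2] @ H2
  branch[0] choose=2:
    ask @ H1 ⇒ 3
    H0 returns (-6, (9))
    H1 returns (-6, (9))
    H2 returns [(-6, (9))]
  branch[1] choose=1:
    ask @ H1 ⇒ 3
    H0 returns (-3, (9))
    H1 returns (-3, (9))
    H2 returns [(-3, (9))]
  branch[2] choose=2:
    ask @ H1 ⇒ 3
    H0 returns (-6, (9))
    H1 returns (-6, (9))
    H2 returns [(-6, (9))]
= [(-6, (9)), (-3, (9)), (-6, (9))]

Answer: 3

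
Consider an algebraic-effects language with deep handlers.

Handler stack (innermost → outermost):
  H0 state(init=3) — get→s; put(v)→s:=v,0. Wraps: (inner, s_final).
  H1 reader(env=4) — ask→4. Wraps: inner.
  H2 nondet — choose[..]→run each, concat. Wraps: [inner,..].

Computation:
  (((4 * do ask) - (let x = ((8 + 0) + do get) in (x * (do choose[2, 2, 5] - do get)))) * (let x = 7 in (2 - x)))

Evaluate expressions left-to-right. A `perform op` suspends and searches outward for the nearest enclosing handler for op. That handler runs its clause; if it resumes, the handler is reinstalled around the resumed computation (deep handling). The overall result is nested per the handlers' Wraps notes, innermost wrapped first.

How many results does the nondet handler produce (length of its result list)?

Answer: 3

Step-by-step:
ask @ H1 ⇒ 4
get @ H0 ⇒ 3
choose[2, 2, 5] @ H2
  branch[0] choose=2:
    get @ H0 ⇒ 3
    H0 returns (-135, 3)
    H1 returns (-135, 3)
    H2 returns [(-135, 3)]
  branch[1] choose=2:
    get @ H0 ⇒ 3
    H0 returns (-135, 3)
    H1 returns (-135, 3)
    H2 returns [(-135, 3)]
  branch[2] choose=5:
    get @ H0 ⇒ 3
    H0 returns (30, 3)
    H1 returns (30, 3)
    H2 returns [(30, 3)]
= [(-135, 3), (-135, 3), (30, 3)]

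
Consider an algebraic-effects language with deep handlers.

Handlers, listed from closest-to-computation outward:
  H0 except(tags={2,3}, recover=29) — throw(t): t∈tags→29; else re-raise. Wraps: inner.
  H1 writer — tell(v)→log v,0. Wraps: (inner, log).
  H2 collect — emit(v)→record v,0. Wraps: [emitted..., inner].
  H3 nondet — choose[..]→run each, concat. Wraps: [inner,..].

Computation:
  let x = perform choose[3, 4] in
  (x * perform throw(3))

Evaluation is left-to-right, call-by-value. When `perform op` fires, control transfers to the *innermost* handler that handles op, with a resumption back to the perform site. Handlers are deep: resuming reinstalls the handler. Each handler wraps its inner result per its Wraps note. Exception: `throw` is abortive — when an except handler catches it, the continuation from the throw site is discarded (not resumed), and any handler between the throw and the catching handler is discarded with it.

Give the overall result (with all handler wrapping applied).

Working:
choose[3, 4] @ H3
  branch[0] choose=3:
    throw(3) @ H0 caught ⇒ 29
    H1 returns (29, ())
    H2 returns [(29, ())]
    H3 returns [[(29, ())]]
  branch[1] choose=4:
    throw(3) @ H0 caught ⇒ 29
    H1 returns (29, ())
    H2 returns [(29, ())]
    H3 returns [[(29, ())]]
= [[(29, ())], [(29, ())]]

Answer: [[(29, ())], [(29, ())]]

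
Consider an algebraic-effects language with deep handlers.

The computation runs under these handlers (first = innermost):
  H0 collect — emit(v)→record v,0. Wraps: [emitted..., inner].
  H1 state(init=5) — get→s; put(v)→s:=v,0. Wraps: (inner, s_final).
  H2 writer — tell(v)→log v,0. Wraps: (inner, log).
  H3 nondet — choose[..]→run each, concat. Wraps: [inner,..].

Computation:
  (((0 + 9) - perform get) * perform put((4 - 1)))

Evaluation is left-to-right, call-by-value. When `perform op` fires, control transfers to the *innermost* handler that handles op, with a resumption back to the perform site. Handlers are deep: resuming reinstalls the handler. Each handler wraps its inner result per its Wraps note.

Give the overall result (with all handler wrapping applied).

Answer: [(([0], 3), ())]

Evaluation trace:
get @ H1 ⇒ 5
put(3) @ H1 ⇒ s:=3
H0 returns [0]
H1 returns ([0], 3)
H2 returns (([0], 3), ())
H3 returns [(([0], 3), ())]
= [(([0], 3), ())]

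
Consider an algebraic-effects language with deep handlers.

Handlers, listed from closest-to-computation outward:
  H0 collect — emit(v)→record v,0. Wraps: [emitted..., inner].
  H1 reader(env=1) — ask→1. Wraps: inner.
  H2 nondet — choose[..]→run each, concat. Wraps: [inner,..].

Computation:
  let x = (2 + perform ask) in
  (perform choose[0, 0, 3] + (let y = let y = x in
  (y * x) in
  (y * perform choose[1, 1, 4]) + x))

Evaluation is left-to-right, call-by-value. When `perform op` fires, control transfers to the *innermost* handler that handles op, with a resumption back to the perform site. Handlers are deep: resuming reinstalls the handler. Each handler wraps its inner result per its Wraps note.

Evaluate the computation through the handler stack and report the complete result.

Evaluation trace:
ask @ H1 ⇒ 1
choose[0, 0, 3] @ H2
  branch[0] choose=0:
    choose[1, 1, 4] @ H2
      branch[0] choose=1:
        H0 returns [12]
        H1 returns [12]
        H2 returns [[12]]
      branch[1] choose=1:
        H0 returns [12]
        H1 returns [12]
        H2 returns [[12]]
      branch[2] choose=4:
        H0 returns [39]
        H1 returns [39]
        H2 returns [[39]]
  branch[1] choose=0:
    choose[1, 1, 4] @ H2
      branch[0] choose=1:
        H0 returns [12]
        H1 returns [12]
        H2 returns [[12]]
      branch[1] choose=1:
        H0 returns [12]
        H1 returns [12]
        H2 returns [[12]]
      branch[2] choose=4:
        H0 returns [39]
        H1 returns [39]
        H2 returns [[39]]
  branch[2] choose=3:
    choose[1, 1, 4] @ H2
      branch[0] choose=1:
        H0 returns [15]
        H1 returns [15]
        H2 returns [[15]]
      branch[1] choose=1:
        H0 returns [15]
        H1 returns [15]
        H2 returns [[15]]
      branch[2] choose=4:
        H0 returns [42]
        H1 returns [42]
        H2 returns [[42]]
= [[12], [12], [39], [12], [12], [39], [15], [15], [42]]

Answer: [[12], [12], [39], [12], [12], [39], [15], [15], [42]]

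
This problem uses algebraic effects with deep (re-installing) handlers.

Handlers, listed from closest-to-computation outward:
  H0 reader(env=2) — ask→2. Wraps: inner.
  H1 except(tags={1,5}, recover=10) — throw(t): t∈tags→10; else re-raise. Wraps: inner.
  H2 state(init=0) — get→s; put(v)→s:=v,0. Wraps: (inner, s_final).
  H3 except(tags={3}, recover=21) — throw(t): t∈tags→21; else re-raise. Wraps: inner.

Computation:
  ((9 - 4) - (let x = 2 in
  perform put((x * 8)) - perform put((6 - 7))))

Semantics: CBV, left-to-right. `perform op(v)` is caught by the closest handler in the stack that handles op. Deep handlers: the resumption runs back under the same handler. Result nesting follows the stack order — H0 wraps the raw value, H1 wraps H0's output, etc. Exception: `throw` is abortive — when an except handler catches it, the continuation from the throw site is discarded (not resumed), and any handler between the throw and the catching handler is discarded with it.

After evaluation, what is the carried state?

Answer: -1

Step-by-step:
put(16) @ H2 ⇒ s:=16
put(-1) @ H2 ⇒ s:=-1
H0 returns 5
H1 returns 5
H2 returns (5, -1)
H3 returns (5, -1)
= (5, -1)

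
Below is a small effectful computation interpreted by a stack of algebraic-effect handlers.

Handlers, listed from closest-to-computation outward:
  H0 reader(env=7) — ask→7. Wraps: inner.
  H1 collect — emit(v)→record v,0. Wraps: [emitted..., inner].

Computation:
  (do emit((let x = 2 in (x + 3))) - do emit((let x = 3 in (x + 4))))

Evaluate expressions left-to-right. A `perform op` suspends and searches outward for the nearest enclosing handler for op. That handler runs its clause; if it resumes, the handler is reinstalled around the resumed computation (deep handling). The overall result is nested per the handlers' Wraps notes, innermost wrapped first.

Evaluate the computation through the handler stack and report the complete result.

Evaluation trace:
emit(5) @ H1 ⇒ out+=5
emit(7) @ H1 ⇒ out+=7
H0 returns 0
H1 returns [5, 7, 0]
= [5, 7, 0]

Answer: [5, 7, 0]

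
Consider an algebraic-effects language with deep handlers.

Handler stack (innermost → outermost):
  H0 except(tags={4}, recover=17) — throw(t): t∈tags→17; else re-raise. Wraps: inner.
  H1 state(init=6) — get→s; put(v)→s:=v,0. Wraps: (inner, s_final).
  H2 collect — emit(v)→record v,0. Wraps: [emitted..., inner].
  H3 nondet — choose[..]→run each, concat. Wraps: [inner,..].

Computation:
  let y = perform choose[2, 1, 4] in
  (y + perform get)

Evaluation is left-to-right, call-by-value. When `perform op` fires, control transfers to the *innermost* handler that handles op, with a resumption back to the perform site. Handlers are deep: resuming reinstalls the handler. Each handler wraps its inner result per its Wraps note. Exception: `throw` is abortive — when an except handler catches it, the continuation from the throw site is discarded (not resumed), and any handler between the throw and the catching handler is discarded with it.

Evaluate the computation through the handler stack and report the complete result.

Answer: [[(8, 6)], [(7, 6)], [(10, 6)]]

Step-by-step:
choose[2, 1, 4] @ H3
  branch[0] choose=2:
    get @ H1 ⇒ 6
    H0 returns 8
    H1 returns (8, 6)
    H2 returns [(8, 6)]
    H3 returns [[(8, 6)]]
  branch[1] choose=1:
    get @ H1 ⇒ 6
    H0 returns 7
    H1 returns (7, 6)
    H2 returns [(7, 6)]
    H3 returns [[(7, 6)]]
  branch[2] choose=4:
    get @ H1 ⇒ 6
    H0 returns 10
    H1 returns (10, 6)
    H2 returns [(10, 6)]
    H3 returns [[(10, 6)]]
= [[(8, 6)], [(7, 6)], [(10, 6)]]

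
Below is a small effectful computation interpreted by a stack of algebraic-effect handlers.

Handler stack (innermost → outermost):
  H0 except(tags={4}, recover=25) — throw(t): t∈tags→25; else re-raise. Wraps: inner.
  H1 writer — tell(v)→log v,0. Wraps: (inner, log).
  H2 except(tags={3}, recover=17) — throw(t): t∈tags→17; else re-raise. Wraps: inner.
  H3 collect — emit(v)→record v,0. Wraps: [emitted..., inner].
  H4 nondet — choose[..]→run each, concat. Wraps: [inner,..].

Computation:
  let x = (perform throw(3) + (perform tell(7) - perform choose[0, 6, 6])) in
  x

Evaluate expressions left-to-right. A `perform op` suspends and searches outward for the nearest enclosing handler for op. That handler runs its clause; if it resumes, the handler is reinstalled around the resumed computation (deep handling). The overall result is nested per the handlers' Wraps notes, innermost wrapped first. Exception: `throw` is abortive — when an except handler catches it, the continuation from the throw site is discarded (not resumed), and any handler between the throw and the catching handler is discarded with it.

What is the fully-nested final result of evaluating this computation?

Answer: [[17]]

Step-by-step:
throw(3) @ H0 re-raised
throw(3) @ H2 caught ⇒ 17
H3 returns [17]
H4 returns [[17]]
= [[17]]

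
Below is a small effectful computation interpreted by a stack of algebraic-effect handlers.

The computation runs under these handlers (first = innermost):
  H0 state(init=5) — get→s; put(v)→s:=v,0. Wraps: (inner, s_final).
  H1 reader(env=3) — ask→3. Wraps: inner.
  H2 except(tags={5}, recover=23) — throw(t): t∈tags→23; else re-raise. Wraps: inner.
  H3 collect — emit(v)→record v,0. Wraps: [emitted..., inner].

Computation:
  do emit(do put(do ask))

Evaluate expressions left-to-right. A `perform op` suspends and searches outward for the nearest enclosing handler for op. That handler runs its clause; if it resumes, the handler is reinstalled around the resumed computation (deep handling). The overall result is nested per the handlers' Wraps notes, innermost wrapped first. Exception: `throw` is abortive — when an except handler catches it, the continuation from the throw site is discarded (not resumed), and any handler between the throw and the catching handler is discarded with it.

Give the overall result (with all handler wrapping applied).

Working:
ask @ H1 ⇒ 3
put(3) @ H0 ⇒ s:=3
emit(0) @ H3 ⇒ out+=0
H0 returns (0, 3)
H1 returns (0, 3)
H2 returns (0, 3)
H3 returns [0, (0, 3)]
= [0, (0, 3)]

Answer: [0, (0, 3)]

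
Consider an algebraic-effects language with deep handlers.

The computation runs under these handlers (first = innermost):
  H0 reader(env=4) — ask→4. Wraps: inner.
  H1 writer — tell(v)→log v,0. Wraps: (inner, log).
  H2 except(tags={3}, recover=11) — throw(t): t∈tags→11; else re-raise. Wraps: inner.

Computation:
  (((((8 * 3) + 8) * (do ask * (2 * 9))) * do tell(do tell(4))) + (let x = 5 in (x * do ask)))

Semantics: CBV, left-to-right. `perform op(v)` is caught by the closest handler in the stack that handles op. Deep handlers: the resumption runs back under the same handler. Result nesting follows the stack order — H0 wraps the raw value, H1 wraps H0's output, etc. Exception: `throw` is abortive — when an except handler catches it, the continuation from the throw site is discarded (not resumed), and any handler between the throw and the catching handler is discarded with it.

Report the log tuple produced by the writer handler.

Evaluation trace:
ask @ H0 ⇒ 4
tell(4) @ H1 ⇒ log+=4
tell(0) @ H1 ⇒ log+=0
ask @ H0 ⇒ 4
H0 returns 20
H1 returns (20, (4, 0))
H2 returns (20, (4, 0))
= (20, (4, 0))

Answer: (4, 0)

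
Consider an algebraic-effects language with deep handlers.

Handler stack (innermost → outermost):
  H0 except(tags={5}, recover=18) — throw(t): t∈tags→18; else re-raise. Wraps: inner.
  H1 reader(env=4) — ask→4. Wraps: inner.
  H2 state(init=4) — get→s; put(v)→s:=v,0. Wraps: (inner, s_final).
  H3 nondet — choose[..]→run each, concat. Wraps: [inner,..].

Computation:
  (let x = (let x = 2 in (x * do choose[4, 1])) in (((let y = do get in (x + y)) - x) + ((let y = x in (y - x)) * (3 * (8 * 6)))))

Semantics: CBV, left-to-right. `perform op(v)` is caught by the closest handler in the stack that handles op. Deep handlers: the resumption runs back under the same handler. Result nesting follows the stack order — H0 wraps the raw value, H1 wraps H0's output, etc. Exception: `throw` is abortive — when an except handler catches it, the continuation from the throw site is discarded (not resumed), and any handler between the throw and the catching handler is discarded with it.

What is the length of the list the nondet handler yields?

Answer: 2

Step-by-step:
choose[4, 1] @ H3
  branch[0] choose=4:
    get @ H2 ⇒ 4
    H0 returns 4
    H1 returns 4
    H2 returns (4, 4)
    H3 returns [(4, 4)]
  branch[1] choose=1:
    get @ H2 ⇒ 4
    H0 returns 4
    H1 returns 4
    H2 returns (4, 4)
    H3 returns [(4, 4)]
= [(4, 4), (4, 4)]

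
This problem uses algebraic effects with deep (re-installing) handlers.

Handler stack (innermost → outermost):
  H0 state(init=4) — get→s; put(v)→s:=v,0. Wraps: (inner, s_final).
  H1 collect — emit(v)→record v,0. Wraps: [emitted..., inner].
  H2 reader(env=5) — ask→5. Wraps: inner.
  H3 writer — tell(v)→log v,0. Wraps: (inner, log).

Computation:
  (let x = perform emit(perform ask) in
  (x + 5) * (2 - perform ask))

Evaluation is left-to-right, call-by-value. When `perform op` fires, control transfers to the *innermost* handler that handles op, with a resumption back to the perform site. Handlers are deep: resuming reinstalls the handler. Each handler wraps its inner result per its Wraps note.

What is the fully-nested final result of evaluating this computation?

Answer: ([5, (-15, 4)], ())

Step-by-step:
ask @ H2 ⇒ 5
emit(5) @ H1 ⇒ out+=5
ask @ H2 ⇒ 5
H0 returns (-15, 4)
H1 returns [5, (-15, 4)]
H2 returns [5, (-15, 4)]
H3 returns ([5, (-15, 4)], ())
= ([5, (-15, 4)], ())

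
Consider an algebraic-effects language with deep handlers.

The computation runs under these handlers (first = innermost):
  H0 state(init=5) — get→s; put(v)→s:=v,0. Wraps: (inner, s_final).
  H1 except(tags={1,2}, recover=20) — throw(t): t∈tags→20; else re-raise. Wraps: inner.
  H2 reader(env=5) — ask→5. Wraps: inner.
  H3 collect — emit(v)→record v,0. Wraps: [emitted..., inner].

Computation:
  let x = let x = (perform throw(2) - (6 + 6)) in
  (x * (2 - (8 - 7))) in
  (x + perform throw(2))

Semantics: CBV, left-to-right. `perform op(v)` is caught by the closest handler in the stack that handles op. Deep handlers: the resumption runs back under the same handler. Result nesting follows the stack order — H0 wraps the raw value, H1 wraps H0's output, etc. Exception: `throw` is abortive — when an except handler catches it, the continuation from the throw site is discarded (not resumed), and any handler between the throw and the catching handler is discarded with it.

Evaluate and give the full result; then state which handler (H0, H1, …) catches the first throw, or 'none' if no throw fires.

Answer: [20] ; first throw caught by: H1

Evaluation trace:
throw(2) @ H1 caught ⇒ 20
H2 returns 20
H3 returns [20]
= [20]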